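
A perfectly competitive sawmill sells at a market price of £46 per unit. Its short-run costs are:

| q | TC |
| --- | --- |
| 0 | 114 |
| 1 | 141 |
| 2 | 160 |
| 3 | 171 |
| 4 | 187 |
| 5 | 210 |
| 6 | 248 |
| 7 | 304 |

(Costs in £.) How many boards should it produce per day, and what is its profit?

q = 6; profit = £28

Tabulate TR − TC: q=0: -114; q=1: -95; q=2: -68; q=3: -33; q=4: -3; q=5: 20; q=6: 28; q=7: 18.
Profit is maximized at q = 6. AVC there is 134/6 = £22.33 ≤ P, so producing beats shutting down (which would give -£114).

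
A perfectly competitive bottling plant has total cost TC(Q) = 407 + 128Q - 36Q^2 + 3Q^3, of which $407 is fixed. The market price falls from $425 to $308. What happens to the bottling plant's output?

MC = 128 - 72Q + 9Q^2; the shutdown threshold is min AVC = $20 (at Q = 6).
At P = $425 ≥ min AVC, set P = MC on the rising branch: Q = 11.
At P = $308 ≥ min AVC, set P = MC: Q = 10. The firm stays open but cuts output.

Output falls from 11 to 10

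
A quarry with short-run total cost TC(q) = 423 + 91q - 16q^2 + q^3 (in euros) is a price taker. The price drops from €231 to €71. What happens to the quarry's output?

Output falls from 14 to 10

AVC = 91 - 16q + q^2, minimized at q = 8 where min AVC = €27. MC = 91 - 32q + 3q^2.
At P = €231 ≥ min AVC, set P = MC on the rising branch: q = 14.
At P = €71 ≥ min AVC, set P = MC: q = 10. The firm stays open but cuts output.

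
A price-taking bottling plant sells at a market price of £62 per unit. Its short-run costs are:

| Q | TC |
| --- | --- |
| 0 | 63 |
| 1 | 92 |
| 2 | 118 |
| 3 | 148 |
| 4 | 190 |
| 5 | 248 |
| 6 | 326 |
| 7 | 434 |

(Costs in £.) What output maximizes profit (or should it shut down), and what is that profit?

Q = 5; profit = £62

Profit at each row (π = 62Q − TC): Q=0: -63; Q=1: -30; Q=2: 6; Q=3: 38; Q=4: 58; Q=5: 62; Q=6: 46; Q=7: 0.
Profit is maximized at Q = 5. AVC there is 185/5 = £37 ≤ P, so producing beats shutting down (which would give -£63).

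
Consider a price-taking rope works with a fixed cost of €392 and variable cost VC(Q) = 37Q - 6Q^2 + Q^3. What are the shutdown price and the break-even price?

Shutdown price = €28; break-even price = €100

AVC = 37 - 6Q + Q^2; minimized at Q = 3, giving min AVC = €28. That is the shutdown price.
ATC = 392/Q + 37 - 6Q + Q^2. Setting dATC/dQ = −392/Q^2 − 6 + 2Q = 0 gives Q = 7 (since 2·7^3 − 6·7^2 = 392).
min ATC = 392/7 + 37 − 6·7 + 7^2 = €100. That is the break-even price.
For €28 ≤ P < €100 the firm produces at a loss; below €28 it shuts down.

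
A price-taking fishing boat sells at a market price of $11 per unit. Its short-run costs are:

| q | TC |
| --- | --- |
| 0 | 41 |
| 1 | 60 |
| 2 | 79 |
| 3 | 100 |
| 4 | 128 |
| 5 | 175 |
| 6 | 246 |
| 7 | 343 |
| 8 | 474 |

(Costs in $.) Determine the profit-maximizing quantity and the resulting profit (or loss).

Compute π = P·q − TC at each output: q=0: -41; q=1: -49; q=2: -57; q=3: -67; q=4: -84; q=5: -120; q=6: -180; q=7: -266; q=8: -386.
Profit is highest at q = 0. Equivalently, the lowest AVC in the table is 19/1 ≈ $19 at q = 1, and P = $11 falls below it — price never covers variable cost, so the firm shuts down and loses only its fixed cost.

q = 0 (shut down); profit = -$41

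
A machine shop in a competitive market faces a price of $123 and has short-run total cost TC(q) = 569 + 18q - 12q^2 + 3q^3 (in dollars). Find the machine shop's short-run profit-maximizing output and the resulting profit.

Profit = -$119 at q = 5

AVC = 18 - 12q + 3q^2 has its minimum $6 at q = 2; price $123 clears that bar, so the firm operates.
With MC = 18 - 24q + 9q^2, P = MC on the upward-sloping part at q* = 5.
TR = 123·5 = 615. TC = 569 + 165 = 734. Profit = 615 − 734 = -$119.
By producing, the firm covers all variable cost plus $450 of fixed cost; shutting down would lose the full $569.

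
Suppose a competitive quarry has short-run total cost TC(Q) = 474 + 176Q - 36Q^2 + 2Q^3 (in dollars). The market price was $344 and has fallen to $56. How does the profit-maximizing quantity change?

AVC = 176 - 36Q + 2Q^2, minimized at Q = 9 where min AVC = $14. MC = 176 - 72Q + 6Q^2.
At P = $344 ≥ min AVC, set P = MC on the rising branch: Q = 14.
At P = $56 ≥ min AVC, set P = MC: Q = 10. The firm stays open but cuts output.

Output falls from 14 to 10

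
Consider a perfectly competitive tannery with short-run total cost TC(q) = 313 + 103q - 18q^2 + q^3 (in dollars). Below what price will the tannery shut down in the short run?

$22 per unit

The firm shuts down when price falls below the minimum of average variable cost. AVC = VC/q = 103 - 18q + q^2.
At the minimum of AVC, MC = AVC. MC = 103 - 36q + 3q^2; setting MC = AVC gives 2q^2 - 18q = 0, so q = 9. min AVC = 22.
For P < $22 the firm produces nothing.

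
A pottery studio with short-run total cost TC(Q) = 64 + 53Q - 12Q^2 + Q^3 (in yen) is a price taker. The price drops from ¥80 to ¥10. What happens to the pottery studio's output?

AVC = 53 - 12Q + Q^2, minimized at Q = 6 where min AVC = ¥17. MC = 53 - 24Q + 3Q^2.
With P = ¥80 above the shutdown price, P = MC gives Q = 9.
At P = ¥10 < min AVC = ¥17, price no longer covers variable cost at any output, so the firm shuts down: Q = 0.

Output falls from 9 to 0 (the firm shuts down)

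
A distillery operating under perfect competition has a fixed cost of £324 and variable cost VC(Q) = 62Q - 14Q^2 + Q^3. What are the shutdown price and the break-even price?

Shutdown price = £13; break-even price = £53

AVC = 62 - 14Q + Q^2; minimized at Q = 7, giving min AVC = £13. That is the shutdown price.
ATC = 324/Q + 62 - 14Q + Q^2. Setting dATC/dQ = −324/Q^2 − 14 + 2Q = 0 gives Q = 9 (since 2·9^3 − 14·9^2 = 324).
min ATC = 324/9 + 62 − 14·9 + 9^2 = £53. That is the break-even price.
Between these two prices the firm operates at a loss; above £53 it earns a profit.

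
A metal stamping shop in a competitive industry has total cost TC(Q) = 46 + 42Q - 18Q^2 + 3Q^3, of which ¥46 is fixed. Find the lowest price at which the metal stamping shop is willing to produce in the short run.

¥15 per unit

The firm shuts down when price falls below the minimum of average variable cost. AVC = VC/Q = 42 - 18Q + 3Q^2.
dAVC/dQ = -18 + 6Q = 0 gives Q = 3. min AVC = 42 - 18·3 + 3·3^2 = 15.
The firm shuts down for any P below ¥15.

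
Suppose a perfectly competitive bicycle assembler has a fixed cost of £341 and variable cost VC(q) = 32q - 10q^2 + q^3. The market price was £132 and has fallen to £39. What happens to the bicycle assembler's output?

AVC = 32 - 10q + q^2, minimized at q = 5 where min AVC = £7. MC = 32 - 20q + 3q^2.
With P = £132 above the shutdown price, P = MC gives q = 10.
At P = £39 ≥ min AVC, set P = MC: q = 7. The firm stays open but cuts output.

Output falls from 10 to 7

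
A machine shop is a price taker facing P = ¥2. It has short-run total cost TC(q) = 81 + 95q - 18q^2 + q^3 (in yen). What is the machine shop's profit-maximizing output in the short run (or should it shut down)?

Shut down

Strip out fixed cost: VC = 95q - 18q^2 + q^3. Then AVC = 95 - 18q + q^2 and MC = 95 - 36q + 3q^2.
AVC is minimized where dAVC/dq = -18 + 2q = 0, at q = 9; min AVC = 95 - 18·9 + 9^2 = ¥14.
With P < min AVC (¥2 < ¥14), every unit sold adds to the loss.
Best response: produce nothing and absorb the ¥81 fixed cost.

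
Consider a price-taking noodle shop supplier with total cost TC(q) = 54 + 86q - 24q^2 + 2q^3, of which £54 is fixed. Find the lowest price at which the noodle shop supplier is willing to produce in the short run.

£14 per unit

The shutdown price is the minimum of AVC. VC = 86q - 24q^2 + 2q^3, so AVC = 86 - 24q + 2q^2.
dAVC/dq = -24 + 4q = 0 gives q = 6. min AVC = 86 - 24·6 + 2·6^2 = 14.
So the shutdown price is £14.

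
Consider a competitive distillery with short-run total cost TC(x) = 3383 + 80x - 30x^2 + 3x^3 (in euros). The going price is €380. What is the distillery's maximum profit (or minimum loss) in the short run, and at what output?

Profit = -€383 at x = 10

AVC = 80 - 30x + 3x^2; min AVC = €5 at x = 5. Since P = €380 ≥ min AVC, the firm produces.
With MC = 80 - 60x + 9x^2, P = MC on the upward-sloping part at x* = 10.
TR = 380·10 = 3800. TC = 3383 + 800 = 4183. Profit = 3800 − 4183 = -€383.
That loss of €383 beats the €3383 the firm would lose by shutting down; producing recovers €3000 of fixed cost.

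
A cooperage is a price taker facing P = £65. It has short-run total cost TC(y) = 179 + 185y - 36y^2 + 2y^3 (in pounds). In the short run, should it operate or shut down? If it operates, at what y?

Produce at y = 10

Strip out fixed cost: VC = 185y - 36y^2 + 2y^3. Then AVC = 185 - 36y + 2y^2 and MC = 185 - 72y + 6y^2.
AVC hits its minimum where MC = AVC, at y = 9, giving min AVC = 185 - 36·9 + 2·9^2 = £23.
Since P = £65 ≥ min AVC = £23, price covers variable cost and the firm should produce.
Set P = MC: 65 = 185 - 72y + 6y^2 → 120 - 72y + 6y^2 = 0. The roots are y = 2 and y = 10; the profit-maximizing output is on the rising part of MC, so y* = 10.
Check: AVC at y = 10 is £25 ≤ P, so revenue covers variable cost.
Profit = P·y − TC = 65·10 − 429 = £221.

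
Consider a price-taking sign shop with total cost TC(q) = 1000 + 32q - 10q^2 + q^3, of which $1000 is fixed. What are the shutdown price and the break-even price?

Shutdown price = $7; break-even price = $132

Shutdown price = min AVC. AVC = 32 - 10q + q^2, with vertex at q = 5 and minimum $7.
ATC = 1000/q + 32 - 10q + q^2. Setting dATC/dq = −1000/q^2 − 10 + 2q = 0 gives q = 10 (since 2·10^3 − 10·10^2 = 1000).
min ATC = 1000/10 + 32 − 10·10 + 10^2 = $132. That is the break-even price.
Between these two prices the firm operates at a loss; above $132 it earns a profit.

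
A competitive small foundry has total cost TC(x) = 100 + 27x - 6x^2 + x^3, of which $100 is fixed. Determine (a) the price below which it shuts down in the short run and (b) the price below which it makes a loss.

Shutdown price = $18; break-even price = $42

AVC = 27 - 6x + x^2; minimized at x = 3, giving min AVC = $18. That is the shutdown price.
ATC = 100/x + 27 - 6x + x^2. Setting dATC/dx = −100/x^2 − 6 + 2x = 0 gives x = 5 (since 2·5^3 − 6·5^2 = 100).
min ATC = 100/5 + 27 − 6·5 + 5^2 = $42. That is the break-even price.
Between these two prices the firm operates at a loss; above $42 it earns a profit.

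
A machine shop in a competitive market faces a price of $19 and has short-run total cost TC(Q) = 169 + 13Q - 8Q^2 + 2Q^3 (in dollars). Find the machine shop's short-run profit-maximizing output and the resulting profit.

AVC = 13 - 8Q + 2Q^2 has its minimum $5 at Q = 2; price $19 clears that bar, so the firm operates.
With MC = 13 - 16Q + 6Q^2, P = MC on the upward-sloping part at Q* = 3.
TR = 19·3 = 57. TC = 169 + 21 = 190. Profit = 57 − 190 = -$133.
By producing, the firm covers all variable cost plus $36 of fixed cost; shutting down would lose the full $169.

Profit = -$133 at Q = 3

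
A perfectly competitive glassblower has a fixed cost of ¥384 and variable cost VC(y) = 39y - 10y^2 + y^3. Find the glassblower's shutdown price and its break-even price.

Shutdown price = ¥14; break-even price = ¥71

Shutdown price = min AVC. AVC = 39 - 10y + y^2, with vertex at y = 5 and minimum ¥14.
ATC = 384/y + 39 - 10y + y^2. Setting dATC/dy = −384/y^2 − 10 + 2y = 0 gives y = 8 (since 2·8^3 − 10·8^2 = 384).
min ATC = 384/8 + 39 − 10·8 + 8^2 = ¥71. That is the break-even price.
For ¥14 ≤ P < ¥71 the firm produces at a loss; below ¥14 it shuts down.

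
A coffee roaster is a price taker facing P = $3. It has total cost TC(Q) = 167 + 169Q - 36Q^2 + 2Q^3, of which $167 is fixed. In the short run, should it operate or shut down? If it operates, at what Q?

Shut down

Strip out fixed cost: VC = 169Q - 36Q^2 + 2Q^3. Then AVC = 169 - 36Q + 2Q^2 and MC = 169 - 72Q + 6Q^2.
AVC hits its minimum where MC = AVC, at Q = 9, giving min AVC = 169 - 36·9 + 2·9^2 = $7.
Since P = $3 < min AVC = $7, price fails to cover variable cost at any output.
Best response: produce nothing and absorb the $167 fixed cost.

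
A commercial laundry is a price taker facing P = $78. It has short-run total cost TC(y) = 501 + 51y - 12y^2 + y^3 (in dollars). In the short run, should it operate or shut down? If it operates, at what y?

From TC, MC = TC'(y) = 51 - 24y + 3y^2 and AVC = VC/y = 51 - 12y + y^2.
AVC hits its minimum where MC = AVC, at y = 6, giving min AVC = 51 - 12·6 + 6^2 = $15.
Since P = $78 ≥ min AVC = $15, price covers variable cost and the firm should produce.
Set P = MC: 78 = 51 - 24y + 3y^2 → -27 - 24y + 3y^2 = 0. The roots are y = -1 and y = 9; the profit-maximizing output is on the rising part of MC, so y* = 9.
Check: AVC at y = 9 is $24 ≤ P, so revenue covers variable cost.
Profit = P·y − TC = 78·9 − 717 = -$15, a loss, but smaller than the $501 fixed cost the firm would lose by shutting down.

Produce at y = 9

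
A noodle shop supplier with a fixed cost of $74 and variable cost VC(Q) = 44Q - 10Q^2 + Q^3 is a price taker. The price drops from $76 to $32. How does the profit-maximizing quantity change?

Output falls from 8 to 6

MC = 44 - 20Q + 3Q^2; the shutdown threshold is min AVC = $19 (at Q = 5).
With P = $76 above the shutdown price, P = MC gives Q = 8.
At P = $32 ≥ min AVC, set P = MC: Q = 6. The firm stays open but cuts output.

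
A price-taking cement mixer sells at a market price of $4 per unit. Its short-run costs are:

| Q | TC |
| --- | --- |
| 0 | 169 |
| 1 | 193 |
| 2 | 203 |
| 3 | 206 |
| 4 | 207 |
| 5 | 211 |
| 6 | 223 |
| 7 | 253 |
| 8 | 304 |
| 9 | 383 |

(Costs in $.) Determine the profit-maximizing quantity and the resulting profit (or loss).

Compute π = P·Q − TC at each output: Q=0: -169; Q=1: -189; Q=2: -195; Q=3: -194; Q=4: -191; Q=5: -191; Q=6: -199; Q=7: -225; Q=8: -272; Q=9: -347.
Profit is highest at Q = 0. Equivalently, the lowest AVC in the table is 42/5 ≈ $8.40 at Q = 5, and P = $4 falls below it — price never covers variable cost, so the firm shuts down and loses only its fixed cost.

Q = 0 (shut down); profit = -$169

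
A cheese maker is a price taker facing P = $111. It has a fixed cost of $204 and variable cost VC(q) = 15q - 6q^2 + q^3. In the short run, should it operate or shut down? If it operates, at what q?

Produce at q = 8

Strip out fixed cost: VC = 15q - 6q^2 + q^3. Then AVC = 15 - 6q + q^2 and MC = 15 - 12q + 3q^2.
The AVC parabola has its vertex at q = 6/2 = 3, where AVC = 15 - 6·3 + 3^2 = $6.
Because $111 ≥ $6, revenue can cover variable cost; the firm operates.
Solving P = MC: -96 - 12q + 3q^2 = 0 ⇒ q = -4 or 8. On the upward-sloping branch, q* = 8.
Check: AVC at q = 8 is $31 ≤ P, so revenue covers variable cost.
Profit = P·q − TC = 111·8 − 452 = $436.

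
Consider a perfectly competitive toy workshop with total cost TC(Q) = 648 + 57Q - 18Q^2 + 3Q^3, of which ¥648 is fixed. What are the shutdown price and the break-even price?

Shutdown price = min AVC. AVC = 57 - 18Q + 3Q^2, with vertex at Q = 3 and minimum ¥30.
ATC = 648/Q + 57 - 18Q + 3Q^2. Setting dATC/dQ = −648/Q^2 − 18 + 6Q = 0 gives Q = 6 (since 6·6^3 − 18·6^2 = 648).
min ATC = 648/6 + 57 − 18·6 + 3·6^2 = ¥165. That is the break-even price.
For ¥30 ≤ P < ¥165 the firm produces at a loss; below ¥30 it shuts down.

Shutdown price = ¥30; break-even price = ¥165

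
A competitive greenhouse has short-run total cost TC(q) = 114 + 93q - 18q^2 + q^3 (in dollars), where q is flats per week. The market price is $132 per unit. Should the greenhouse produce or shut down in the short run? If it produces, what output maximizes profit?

Variable cost is VC = 93q - 18q^2 + q^3, so AVC = VC/q = 93 - 18q + q^2 and MC = dTC/dq = 93 - 36q + 3q^2.
AVC hits its minimum where MC = AVC, at q = 9, giving min AVC = 93 - 18·9 + 9^2 = $12.
Since P = $132 ≥ min AVC = $12, price covers variable cost and the firm should produce.
P = MC gives -39 - 36q + 3q^2 = 0, with roots -1 and 13. Take the larger (rising MC): q* = 13.
Check: AVC at q = 13 is $28 ≤ P, so revenue covers variable cost.
Profit = P·q − TC = 132·13 − 478 = $1238.

Produce at q = 13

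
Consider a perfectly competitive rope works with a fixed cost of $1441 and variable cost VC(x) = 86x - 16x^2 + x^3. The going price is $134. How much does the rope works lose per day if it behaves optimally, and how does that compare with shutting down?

AVC = 86 - 16x + x^2 has its minimum $22 at x = 8; price $134 clears that bar, so the firm operates.
With MC = 86 - 32x + 3x^2, P = MC on the upward-sloping part at x* = 12.
TR = 134·12 = 1608. TC = 1441 + 456 = 1897. Profit = 1608 − 1897 = -$289.
By producing, the firm covers all variable cost plus $1152 of fixed cost; shutting down would lose the full $1441.

Profit = -$289 at x = 12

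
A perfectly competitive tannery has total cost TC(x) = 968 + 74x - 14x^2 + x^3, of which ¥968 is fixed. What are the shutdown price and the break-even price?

Shutdown price = ¥25; break-even price = ¥129

Shutdown price = min AVC. AVC = 74 - 14x + x^2, with vertex at x = 7 and minimum ¥25.
ATC = 968/x + 74 - 14x + x^2. Setting dATC/dx = −968/x^2 − 14 + 2x = 0 gives x = 11 (since 2·11^3 − 14·11^2 = 968).
min ATC = 968/11 + 74 − 14·11 + 11^2 = ¥129. That is the break-even price.
Between these two prices the firm operates at a loss; above ¥129 it earns a profit.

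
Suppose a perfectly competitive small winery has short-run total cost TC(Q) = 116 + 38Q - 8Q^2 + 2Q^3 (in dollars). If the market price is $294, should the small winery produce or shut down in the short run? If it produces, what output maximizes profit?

From TC, MC = TC'(Q) = 38 - 16Q + 6Q^2 and AVC = VC/Q = 38 - 8Q + 2Q^2.
AVC hits its minimum where MC = AVC, at Q = 2, giving min AVC = 38 - 8·2 + 2·2^2 = $30.
P = $294 exceeds min AVC = $30, so the firm stays open.
P = MC gives -256 - 16Q + 6Q^2 = 0, with roots -16/3 and 8. Take the larger (rising MC): Q* = 8.
Check: AVC at Q = 8 is $102 ≤ P, so revenue covers variable cost.
Profit = P·Q − TC = 294·8 − 932 = $1420.

Produce at Q = 8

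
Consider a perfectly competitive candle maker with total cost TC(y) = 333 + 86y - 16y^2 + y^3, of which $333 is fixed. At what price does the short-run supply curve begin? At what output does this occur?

The firm shuts down when price falls below the minimum of average variable cost. AVC = VC/y = 86 - 16y + y^2.
dAVC/dy = -16 + 2y = 0 gives y = 8. min AVC = 86 - 16·8 + 8^2 = 22.
So the shutdown price is $22.

$22 per unit, at y = 8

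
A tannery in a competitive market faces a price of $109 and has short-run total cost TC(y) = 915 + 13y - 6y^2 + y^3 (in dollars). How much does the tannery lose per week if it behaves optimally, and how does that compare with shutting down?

AVC = 13 - 6y + y^2; min AVC = $4 at y = 3. Since P = $109 ≥ min AVC, the firm produces.
MC = 13 - 12y + 3y^2. Setting P = MC and taking the root on the rising branch gives y* = 8.
TR = 109·8 = 872. TC = 915 + 232 = 1147. Profit = 872 − 1147 = -$275.
By producing, the firm covers all variable cost plus $640 of fixed cost; shutting down would lose the full $915.

Profit = -$275 at y = 8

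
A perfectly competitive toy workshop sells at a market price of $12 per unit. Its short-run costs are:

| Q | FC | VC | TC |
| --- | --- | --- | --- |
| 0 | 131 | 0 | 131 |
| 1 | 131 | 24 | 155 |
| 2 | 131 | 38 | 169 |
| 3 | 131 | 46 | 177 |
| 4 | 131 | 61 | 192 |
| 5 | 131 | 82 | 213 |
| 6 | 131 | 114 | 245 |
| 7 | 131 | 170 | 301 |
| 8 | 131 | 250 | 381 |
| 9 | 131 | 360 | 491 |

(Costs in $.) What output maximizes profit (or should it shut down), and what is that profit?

Compute π = P·Q − TC at each output: Q=0: -131; Q=1: -143; Q=2: -145; Q=3: -141; Q=4: -144; Q=5: -153; Q=6: -173; Q=7: -217; Q=8: -285; Q=9: -383.
Profit is highest at Q = 0. Equivalently, the lowest AVC in the table is 61/4 ≈ $15.25 at Q = 4, and P = $12 falls below it — price never covers variable cost, so the firm shuts down and loses only its fixed cost.

Q = 0 (shut down); profit = -$131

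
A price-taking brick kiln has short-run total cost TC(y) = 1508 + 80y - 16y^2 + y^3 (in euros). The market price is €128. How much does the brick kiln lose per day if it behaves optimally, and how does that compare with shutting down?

AVC = 80 - 16y + y^2; min AVC = €16 at y = 8. Since P = €128 ≥ min AVC, the firm produces.
MC = 80 - 32y + 3y^2. Setting P = MC and taking the root on the rising branch gives y* = 12.
TR = 128·12 = 1536. TC = 1508 + 384 = 1892. Profit = 1536 − 1892 = -€356.
Shutting down would mean losing the fixed cost of €1508, so operating at a loss of €356 is better by €1152.

Profit = -€356 at y = 12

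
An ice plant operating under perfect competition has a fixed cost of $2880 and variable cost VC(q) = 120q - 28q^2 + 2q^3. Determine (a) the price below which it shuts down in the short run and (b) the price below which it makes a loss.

AVC = 120 - 28q + 2q^2; minimized at q = 7, giving min AVC = $22. That is the shutdown price.
ATC = 2880/q + 120 - 28q + 2q^2. Setting dATC/dq = −2880/q^2 − 28 + 4q = 0 gives q = 12 (since 4·12^3 − 28·12^2 = 2880).
min ATC = 2880/12 + 120 − 28·12 + 2·12^2 = $312. That is the break-even price.
For $22 ≤ P < $312 the firm produces at a loss; below $22 it shuts down.

Shutdown price = $22; break-even price = $312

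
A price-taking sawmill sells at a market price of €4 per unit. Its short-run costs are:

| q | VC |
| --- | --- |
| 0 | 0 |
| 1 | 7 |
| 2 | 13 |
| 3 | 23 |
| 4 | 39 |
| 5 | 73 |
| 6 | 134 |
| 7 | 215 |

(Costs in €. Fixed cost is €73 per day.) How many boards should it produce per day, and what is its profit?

q = 0 (shut down); profit = -€73

Tabulate TR − TC: q=0: -73; q=1: -76; q=2: -78; q=3: -84; q=4: -96; q=5: -126; q=6: -183; q=7: -260.
Profit is highest at q = 0. Equivalently, the lowest AVC in the table is 13/2 ≈ €6.50 at q = 2, and P = €4 falls below it — price never covers variable cost, so the firm shuts down and loses only its fixed cost.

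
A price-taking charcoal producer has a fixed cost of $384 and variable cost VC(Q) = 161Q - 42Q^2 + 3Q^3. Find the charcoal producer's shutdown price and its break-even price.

AVC = 161 - 42Q + 3Q^2; minimized at Q = 7, giving min AVC = $14. That is the shutdown price.
ATC = 384/Q + 161 - 42Q + 3Q^2. Setting dATC/dQ = −384/Q^2 − 42 + 6Q = 0 gives Q = 8 (since 6·8^3 − 42·8^2 = 384).
min ATC = 384/8 + 161 − 42·8 + 3·8^2 = $65. That is the break-even price.
Between these two prices the firm operates at a loss; above $65 it earns a profit.

Shutdown price = $14; break-even price = $65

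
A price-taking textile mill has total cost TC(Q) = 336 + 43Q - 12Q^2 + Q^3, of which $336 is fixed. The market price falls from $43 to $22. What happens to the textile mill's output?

Output falls from 8 to 7

MC = 43 - 24Q + 3Q^2; the shutdown threshold is min AVC = $7 (at Q = 6).
With P = $43 above the shutdown price, P = MC gives Q = 8.
At P = $22 ≥ min AVC, set P = MC: Q = 7. The firm stays open but cuts output.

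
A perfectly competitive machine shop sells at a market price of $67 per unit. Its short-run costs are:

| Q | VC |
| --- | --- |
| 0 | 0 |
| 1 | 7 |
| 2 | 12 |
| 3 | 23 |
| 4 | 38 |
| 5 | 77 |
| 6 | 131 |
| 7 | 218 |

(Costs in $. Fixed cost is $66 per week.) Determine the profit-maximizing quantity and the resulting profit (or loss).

Q = 6; profit = $205

Tabulate TR − TC: Q=0: -66; Q=1: -6; Q=2: 56; Q=3: 112; Q=4: 164; Q=5: 192; Q=6: 205; Q=7: 185.
Profit is maximized at Q = 6. AVC there is 131/6 = $21.83 ≤ P, so producing beats shutting down (which would give -$66).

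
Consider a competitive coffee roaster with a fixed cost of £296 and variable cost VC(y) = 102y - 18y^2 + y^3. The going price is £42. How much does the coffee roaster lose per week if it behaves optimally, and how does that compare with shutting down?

Profit = -£96 at y = 10

AVC = 102 - 18y + y^2; min AVC = £21 at y = 9. Since P = £42 ≥ min AVC, the firm produces.
With MC = 102 - 36y + 3y^2, P = MC on the upward-sloping part at y* = 10.
TR = 42·10 = 420. TC = 296 + 220 = 516. Profit = 420 − 516 = -£96.
Shutting down would mean losing the fixed cost of £296, so operating at a loss of £96 is better by £200.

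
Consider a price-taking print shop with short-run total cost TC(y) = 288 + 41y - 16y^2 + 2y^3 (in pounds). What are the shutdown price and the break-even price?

AVC = 41 - 16y + 2y^2; minimized at y = 4, giving min AVC = £9. That is the shutdown price.
ATC = 288/y + 41 - 16y + 2y^2. Setting dATC/dy = −288/y^2 − 16 + 4y = 0 gives y = 6 (since 4·6^3 − 16·6^2 = 288).
min ATC = 288/6 + 41 − 16·6 + 2·6^2 = £65. That is the break-even price.
Between these two prices the firm operates at a loss; above £65 it earns a profit.

Shutdown price = £9; break-even price = £65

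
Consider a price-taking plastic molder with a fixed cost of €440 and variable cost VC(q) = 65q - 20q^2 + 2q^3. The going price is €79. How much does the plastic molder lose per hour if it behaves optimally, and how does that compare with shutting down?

AVC = 65 - 20q + 2q^2 has its minimum €15 at q = 5; price €79 clears that bar, so the firm operates.
With MC = 65 - 40q + 6q^2, P = MC on the upward-sloping part at q* = 7.
TR = 79·7 = 553. TC = 440 + 161 = 601. Profit = 553 − 601 = -€48.
Shutting down would mean losing the fixed cost of €440, so operating at a loss of €48 is better by €392.

Profit = -€48 at q = 7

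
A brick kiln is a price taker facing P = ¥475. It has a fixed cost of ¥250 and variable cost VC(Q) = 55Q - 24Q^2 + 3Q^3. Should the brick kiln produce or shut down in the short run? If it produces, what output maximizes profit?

Produce at Q = 10

From TC, MC = TC'(Q) = 55 - 48Q + 9Q^2 and AVC = VC/Q = 55 - 24Q + 3Q^2.
AVC is minimized where dAVC/dQ = -24 + 6Q = 0, at Q = 4; min AVC = 55 - 24·4 + 3·4^2 = ¥7.
P = ¥475 exceeds min AVC = ¥7, so the firm stays open.
P = MC gives -420 - 48Q + 9Q^2 = 0, with roots -14/3 and 10. Take the larger (rising MC): Q* = 10.
Check: AVC at Q = 10 is ¥115 ≤ P, so revenue covers variable cost.
Profit = P·Q − TC = 475·10 − 1400 = ¥3350.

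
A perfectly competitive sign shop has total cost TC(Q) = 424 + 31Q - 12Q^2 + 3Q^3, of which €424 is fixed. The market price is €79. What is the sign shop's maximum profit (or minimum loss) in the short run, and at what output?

AVC = 31 - 12Q + 3Q^2; min AVC = €19 at Q = 2. Since P = €79 ≥ min AVC, the firm produces.
MC = 31 - 24Q + 9Q^2. Setting P = MC and taking the root on the rising branch gives Q* = 4.
TR = 79·4 = 316. TC = 424 + 124 = 548. Profit = 316 − 548 = -€232.
Shutting down would mean losing the fixed cost of €424, so operating at a loss of €232 is better by €192.

Profit = -€232 at Q = 4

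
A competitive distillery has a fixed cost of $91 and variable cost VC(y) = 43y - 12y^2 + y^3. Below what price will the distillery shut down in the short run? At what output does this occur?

Short-run supply begins at min AVC. From VC = 43y - 12y^2 + y^3, AVC = 43 - 12y + y^2.
dAVC/dy = -12 + 2y = 0 gives y = 6. min AVC = 43 - 12·6 + 6^2 = 7.
For P < $7 the firm produces nothing.

$7 per unit, at y = 6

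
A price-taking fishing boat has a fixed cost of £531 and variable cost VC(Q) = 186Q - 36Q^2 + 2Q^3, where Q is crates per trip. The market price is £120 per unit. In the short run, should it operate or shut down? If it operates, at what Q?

Produce at Q = 11

From TC, MC = TC'(Q) = 186 - 72Q + 6Q^2 and AVC = VC/Q = 186 - 36Q + 2Q^2.
The AVC parabola has its vertex at Q = 36/4 = 9, where AVC = 186 - 36·9 + 2·9^2 = £24.
Because £120 ≥ £24, revenue can cover variable cost; the firm operates.
Set P = MC: 120 = 186 - 72Q + 6Q^2 → 66 - 72Q + 6Q^2 = 0. The roots are Q = 1 and Q = 11; the profit-maximizing output is on the rising part of MC, so Q* = 11.
Check: AVC at Q = 11 is £32 ≤ P, so revenue covers variable cost.
Profit = P·Q − TC = 120·11 − 883 = £437.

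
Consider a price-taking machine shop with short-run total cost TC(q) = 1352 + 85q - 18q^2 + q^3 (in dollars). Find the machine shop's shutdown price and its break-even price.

AVC = 85 - 18q + q^2; minimized at q = 9, giving min AVC = $4. That is the shutdown price.
ATC = 1352/q + 85 - 18q + q^2. Setting dATC/dq = −1352/q^2 − 18 + 2q = 0 gives q = 13 (since 2·13^3 − 18·13^2 = 1352).
min ATC = 1352/13 + 85 − 18·13 + 13^2 = $124. That is the break-even price.
Between these two prices the firm operates at a loss; above $124 it earns a profit.

Shutdown price = $4; break-even price = $124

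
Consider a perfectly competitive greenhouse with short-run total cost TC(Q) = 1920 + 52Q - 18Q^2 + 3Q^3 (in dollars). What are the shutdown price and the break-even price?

Shutdown price = $25; break-even price = $340

AVC = 52 - 18Q + 3Q^2; minimized at Q = 3, giving min AVC = $25. That is the shutdown price.
ATC = 1920/Q + 52 - 18Q + 3Q^2. Setting dATC/dQ = −1920/Q^2 − 18 + 6Q = 0 gives Q = 8 (since 6·8^3 − 18·8^2 = 1920).
min ATC = 1920/8 + 52 − 18·8 + 3·8^2 = $340. That is the break-even price.
Between these two prices the firm operates at a loss; above $340 it earns a profit.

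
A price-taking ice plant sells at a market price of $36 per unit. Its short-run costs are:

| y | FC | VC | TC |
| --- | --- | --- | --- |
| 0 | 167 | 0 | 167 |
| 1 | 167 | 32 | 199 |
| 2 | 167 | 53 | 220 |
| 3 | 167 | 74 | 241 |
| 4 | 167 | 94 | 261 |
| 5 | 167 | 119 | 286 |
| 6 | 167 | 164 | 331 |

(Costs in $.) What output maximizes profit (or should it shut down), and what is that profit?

y = 5; profit = -$106

Tabulate TR − TC: y=0: -167; y=1: -163; y=2: -148; y=3: -133; y=4: -117; y=5: -106; y=6: -115.
Profit is maximized at y = 5. AVC there is 119/5 = $23.80 ≤ P, so producing beats shutting down (which would give -$167).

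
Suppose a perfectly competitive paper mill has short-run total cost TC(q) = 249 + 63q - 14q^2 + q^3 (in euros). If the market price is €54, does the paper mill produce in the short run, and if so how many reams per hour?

Produce at q = 9

Strip out fixed cost: VC = 63q - 14q^2 + q^3. Then AVC = 63 - 14q + q^2 and MC = 63 - 28q + 3q^2.
AVC is minimized where dAVC/dq = -14 + 2q = 0, at q = 7; min AVC = 63 - 14·7 + 7^2 = €14.
P = €54 exceeds min AVC = €14, so the firm stays open.
Set P = MC: 54 = 63 - 28q + 3q^2 → 9 - 28q + 3q^2 = 0. The roots are q = 1/3 and q = 9; the profit-maximizing output is on the rising part of MC, so q* = 9.
Check: AVC at q = 9 is €18 ≤ P, so revenue covers variable cost.
Profit = P·q − TC = 54·9 − 411 = €75.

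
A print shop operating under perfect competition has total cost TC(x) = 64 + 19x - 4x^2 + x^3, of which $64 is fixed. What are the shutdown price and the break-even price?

AVC = 19 - 4x + x^2; minimized at x = 2, giving min AVC = $15. That is the shutdown price.
ATC = 64/x + 19 - 4x + x^2. Setting dATC/dx = −64/x^2 − 4 + 2x = 0 gives x = 4 (since 2·4^3 − 4·4^2 = 64).
min ATC = 64/4 + 19 − 4·4 + 4^2 = $35. That is the break-even price.
Between these two prices the firm operates at a loss; above $35 it earns a profit.

Shutdown price = $15; break-even price = $35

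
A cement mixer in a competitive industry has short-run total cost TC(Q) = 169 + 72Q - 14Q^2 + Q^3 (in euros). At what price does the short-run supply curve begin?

The shutdown price is the minimum of AVC. VC = 72Q - 14Q^2 + Q^3, so AVC = 72 - 14Q + Q^2.
dAVC/dQ = -14 + 2Q = 0 gives Q = 7. min AVC = 72 - 14·7 + 7^2 = 23.
The firm shuts down for any P below €23.

€23 per unit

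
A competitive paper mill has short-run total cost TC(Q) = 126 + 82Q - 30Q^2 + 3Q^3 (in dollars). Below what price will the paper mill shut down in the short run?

$7 per unit

The firm shuts down when price falls below the minimum of average variable cost. AVC = VC/Q = 82 - 30Q + 3Q^2.
dAVC/dQ = -30 + 6Q = 0 gives Q = 5. min AVC = 82 - 30·5 + 3·5^2 = 7.
So the shutdown price is $7.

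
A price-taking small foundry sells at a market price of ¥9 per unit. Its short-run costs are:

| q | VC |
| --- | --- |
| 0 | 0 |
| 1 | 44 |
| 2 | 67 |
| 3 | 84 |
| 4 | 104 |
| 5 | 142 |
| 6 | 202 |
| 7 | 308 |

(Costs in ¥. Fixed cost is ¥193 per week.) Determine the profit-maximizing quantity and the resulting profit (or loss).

q = 0 (shut down); profit = -¥193

Tabulate TR − TC: q=0: -193; q=1: -228; q=2: -242; q=3: -250; q=4: -261; q=5: -290; q=6: -341; q=7: -438.
Profit is highest at q = 0. Equivalently, the lowest AVC in the table is 104/4 ≈ ¥26 at q = 4, and P = ¥9 falls below it — price never covers variable cost, so the firm shuts down and loses only its fixed cost.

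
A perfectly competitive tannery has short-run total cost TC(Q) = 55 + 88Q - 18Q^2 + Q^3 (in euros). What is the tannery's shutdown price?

€7 per unit

Short-run supply begins at min AVC. From VC = 88Q - 18Q^2 + Q^3, AVC = 88 - 18Q + Q^2.
At the minimum of AVC, MC = AVC. MC = 88 - 36Q + 3Q^2; setting MC = AVC gives 2Q^2 - 18Q = 0, so Q = 9. min AVC = 7.
For P < €7 the firm produces nothing.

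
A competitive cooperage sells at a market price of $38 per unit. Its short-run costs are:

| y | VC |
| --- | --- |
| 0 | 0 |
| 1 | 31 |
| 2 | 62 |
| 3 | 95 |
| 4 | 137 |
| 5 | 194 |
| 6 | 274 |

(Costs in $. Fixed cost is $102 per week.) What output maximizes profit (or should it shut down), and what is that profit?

y = 3; profit = -$83

Tabulate TR − TC: y=0: -102; y=1: -95; y=2: -88; y=3: -83; y=4: -87; y=5: -106; y=6: -148.
Profit is maximized at y = 3. AVC there is 95/3 = $31.67 ≤ P, so producing beats shutting down (which would give -$102).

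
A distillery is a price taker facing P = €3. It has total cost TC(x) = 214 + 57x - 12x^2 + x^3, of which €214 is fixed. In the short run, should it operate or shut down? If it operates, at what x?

Variable cost is VC = 57x - 12x^2 + x^3, so AVC = VC/x = 57 - 12x + x^2 and MC = dTC/dx = 57 - 24x + 3x^2.
AVC is minimized where dAVC/dx = -12 + 2x = 0, at x = 6; min AVC = 57 - 12·6 + 6^2 = €21.
P = €3 lies below min AVC = €21; no output level covers variable cost.
The firm minimizes its loss by shutting down and losing only its fixed cost of €214.

Shut down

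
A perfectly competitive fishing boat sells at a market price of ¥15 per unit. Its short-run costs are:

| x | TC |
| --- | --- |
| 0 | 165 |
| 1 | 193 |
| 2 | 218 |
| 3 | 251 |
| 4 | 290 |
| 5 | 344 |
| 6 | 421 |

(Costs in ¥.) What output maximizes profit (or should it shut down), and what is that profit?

x = 0 (shut down); profit = -¥165

Tabulate TR − TC: x=0: -165; x=1: -178; x=2: -188; x=3: -206; x=4: -230; x=5: -269; x=6: -331.
Profit is highest at x = 0. Equivalently, the lowest AVC in the table is 53/2 ≈ ¥26.50 at x = 2, and P = ¥15 falls below it — price never covers variable cost, so the firm shuts down and loses only its fixed cost.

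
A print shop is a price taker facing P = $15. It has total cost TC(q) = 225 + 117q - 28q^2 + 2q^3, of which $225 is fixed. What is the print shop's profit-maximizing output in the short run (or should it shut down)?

Variable cost is VC = 117q - 28q^2 + 2q^3, so AVC = VC/q = 117 - 28q + 2q^2 and MC = dTC/dq = 117 - 56q + 6q^2.
AVC hits its minimum where MC = AVC, at q = 7, giving min AVC = 117 - 28·7 + 2·7^2 = $19.
With P < min AVC ($15 < $19), every unit sold adds to the loss.
The firm minimizes its loss by shutting down and losing only its fixed cost of $225.

Shut down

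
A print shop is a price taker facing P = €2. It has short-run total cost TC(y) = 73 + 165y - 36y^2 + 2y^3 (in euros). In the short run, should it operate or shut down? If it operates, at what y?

Shut down

Strip out fixed cost: VC = 165y - 36y^2 + 2y^3. Then AVC = 165 - 36y + 2y^2 and MC = 165 - 72y + 6y^2.
AVC is minimized where dAVC/dy = -36 + 4y = 0, at y = 9; min AVC = 165 - 36·9 + 2·9^2 = €3.
Since P = €2 < min AVC = €3, price fails to cover variable cost at any output.
Best response: produce nothing and absorb the €73 fixed cost.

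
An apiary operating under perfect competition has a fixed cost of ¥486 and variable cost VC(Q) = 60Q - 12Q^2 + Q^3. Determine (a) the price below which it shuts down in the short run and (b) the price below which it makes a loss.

Shutdown price = ¥24; break-even price = ¥87

AVC = 60 - 12Q + Q^2; minimized at Q = 6, giving min AVC = ¥24. That is the shutdown price.
ATC = 486/Q + 60 - 12Q + Q^2. Setting dATC/dQ = −486/Q^2 − 12 + 2Q = 0 gives Q = 9 (since 2·9^3 − 12·9^2 = 486).
min ATC = 486/9 + 60 − 12·9 + 9^2 = ¥87. That is the break-even price.
Between these two prices the firm operates at a loss; above ¥87 it earns a profit.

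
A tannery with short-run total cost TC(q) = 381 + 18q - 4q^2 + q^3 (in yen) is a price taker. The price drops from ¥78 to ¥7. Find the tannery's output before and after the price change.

Output falls from 6 to 0 (the firm shuts down)

AVC = 18 - 4q + q^2, minimized at q = 2 where min AVC = ¥14. MC = 18 - 8q + 3q^2.
With P = ¥78 above the shutdown price, P = MC gives q = 6.
At P = ¥7 < min AVC = ¥14, price no longer covers variable cost at any output, so the firm shuts down: q = 0.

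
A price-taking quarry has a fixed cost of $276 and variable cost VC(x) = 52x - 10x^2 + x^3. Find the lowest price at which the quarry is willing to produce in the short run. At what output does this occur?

$27 per unit, at x = 5

The firm shuts down when price falls below the minimum of average variable cost. AVC = VC/x = 52 - 10x + x^2.
At the minimum of AVC, MC = AVC. MC = 52 - 20x + 3x^2; setting MC = AVC gives 2x^2 - 10x = 0, so x = 5. min AVC = 27.
So the shutdown price is $27.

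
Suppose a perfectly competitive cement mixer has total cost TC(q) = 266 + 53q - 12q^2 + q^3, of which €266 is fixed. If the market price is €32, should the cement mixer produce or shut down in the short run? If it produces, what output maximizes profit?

Produce at q = 7

Strip out fixed cost: VC = 53q - 12q^2 + q^3. Then AVC = 53 - 12q + q^2 and MC = 53 - 24q + 3q^2.
AVC hits its minimum where MC = AVC, at q = 6, giving min AVC = 53 - 12·6 + 6^2 = €17.
Because €32 ≥ €17, revenue can cover variable cost; the firm operates.
P = MC gives 21 - 24q + 3q^2 = 0, with roots 1 and 7. Take the larger (rising MC): q* = 7.
Check: AVC at q = 7 is €18 ≤ P, so revenue covers variable cost.
Profit = P·q − TC = 32·7 − 392 = -€168, a loss, but smaller than the €266 fixed cost the firm would lose by shutting down.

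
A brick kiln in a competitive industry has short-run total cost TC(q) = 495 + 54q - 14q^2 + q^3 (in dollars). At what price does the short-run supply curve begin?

The firm shuts down when price falls below the minimum of average variable cost. AVC = VC/q = 54 - 14q + q^2.
At the minimum of AVC, MC = AVC. MC = 54 - 28q + 3q^2; setting MC = AVC gives 2q^2 - 14q = 0, so q = 7. min AVC = 5.
The firm shuts down for any P below $5.

$5 per unit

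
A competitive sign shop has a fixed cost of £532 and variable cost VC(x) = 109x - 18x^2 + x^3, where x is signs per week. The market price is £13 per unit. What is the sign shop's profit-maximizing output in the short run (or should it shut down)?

Shut down

From TC, MC = TC'(x) = 109 - 36x + 3x^2 and AVC = VC/x = 109 - 18x + x^2.
The AVC parabola has its vertex at x = 18/2 = 9, where AVC = 109 - 18·9 + 9^2 = £28.
Since P = £13 < min AVC = £28, price fails to cover variable cost at any output.
Best response: produce nothing and absorb the £532 fixed cost.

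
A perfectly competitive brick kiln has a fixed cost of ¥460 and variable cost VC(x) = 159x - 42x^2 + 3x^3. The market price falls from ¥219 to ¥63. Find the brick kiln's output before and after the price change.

MC = 159 - 84x + 9x^2; the shutdown threshold is min AVC = ¥12 (at x = 7).
With P = ¥219 above the shutdown price, P = MC gives x = 10.
At P = ¥63 ≥ min AVC, set P = MC: x = 8. The firm stays open but cuts output.

Output falls from 10 to 8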